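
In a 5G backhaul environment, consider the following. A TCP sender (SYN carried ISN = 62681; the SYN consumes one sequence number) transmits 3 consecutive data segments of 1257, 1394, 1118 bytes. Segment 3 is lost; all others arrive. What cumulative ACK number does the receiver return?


SYN uses sequence number 62681; first data byte = ISN + 1 = 62682.
Segment 1: SEQ = 62682, len = 1257 B, covers [62682, 63938]
Segment 2: SEQ = 63939, len = 1394 B, covers [63939, 65332]
Segment 3: SEQ = 65333, len = 1118 B, covers [65333, 66450] [LOST]
In-order data received: bytes [62682, 65332] (segments 1..2).
Segment 3 missing -> gap begins at byte 65333.
Cumulative ACK = next expected in-order byte = 62682 + 1257 + 1394 = 65333

65333


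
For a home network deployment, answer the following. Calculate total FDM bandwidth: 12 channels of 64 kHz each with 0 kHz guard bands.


Given: 12 channels, 64 kHz each, guard = 0 kHz
Channel bandwidth = 12 * 64 = 768 kHz
Guard bands = 11 gaps * 0 kHz = 0 kHz
Total = 768 + 0 = 768 kHz

768


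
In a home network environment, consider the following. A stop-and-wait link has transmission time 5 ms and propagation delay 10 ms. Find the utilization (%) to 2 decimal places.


Given: Ttrans = 5 ms, Tprop = 10 ms
RTT = 2 * Tprop = 2 * 10 = 20 ms
U = Ttrans / (Ttrans + RTT)
U = 5 / (5 + 20)
U = 5 / 25 = 0.2
U% = 20.00%

20.00


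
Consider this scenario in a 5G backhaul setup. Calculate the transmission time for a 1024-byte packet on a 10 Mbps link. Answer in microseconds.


Given: packet = 1024 bytes, bandwidth = 10 Mbps
Packet in bits = 1024 * 8 = 8192 bits
Bandwidth = 10 * 10^6 = 10000000 bps
Time = 8192 / 10000000 seconds
Time in us = 8192 * 10^6 / 10000000 = 819.2

819.2


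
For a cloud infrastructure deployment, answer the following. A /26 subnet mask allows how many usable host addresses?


Given: subnet mask /26
Host bits = 32 - 26 = 6
Total addresses = 2^6 = 64
Usable hosts = 64 - 2 (network + broadcast) = 62

62


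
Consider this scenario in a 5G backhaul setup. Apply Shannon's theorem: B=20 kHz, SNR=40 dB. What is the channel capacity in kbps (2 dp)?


Given: B = 20 kHz, SNR = 40 dB
SNR linear = 10^(40/10) = 10000
1 + SNR = 10001
log2(10001) = 13.2878566418
C = 20 * 1000 * 13.2878566418 = 265757.1328 bps
C = 265.757133 kbps -> 265.76 kbps (2 dp)

265.76


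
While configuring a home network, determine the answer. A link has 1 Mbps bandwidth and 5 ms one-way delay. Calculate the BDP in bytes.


Given: bandwidth = 1 Mbps, delay = 5 ms
BDP in bits = 1 * 10^6 * 5 / 1000
BDP in bits = 5000
BDP in bytes = 5000 / 8 = 625

625


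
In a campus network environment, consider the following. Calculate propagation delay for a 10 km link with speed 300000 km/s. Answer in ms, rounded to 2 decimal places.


Given: distance = 10 km, speed = 300000 km/s
Delay = distance / speed = 10 / 300000 seconds
Delay in ms = 10 * 1000 / 300000
Delay = 0.0333 ms
Rounded to 2 dp = 0.03 ms

0.03


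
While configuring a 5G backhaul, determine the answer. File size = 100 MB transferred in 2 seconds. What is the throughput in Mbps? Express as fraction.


Given: file = 100 MB, time = 2 s
File in Mb = 100 * 8 = 800 Mb
Throughput = 800 / 2 Mbps
Throughput = 400 Mbps

400


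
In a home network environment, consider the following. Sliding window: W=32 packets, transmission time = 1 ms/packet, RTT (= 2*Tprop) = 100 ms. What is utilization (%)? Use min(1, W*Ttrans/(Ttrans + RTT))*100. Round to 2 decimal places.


Given: W = 32, Ttrans = 1 ms, RTT = 100 ms (= 2 * Tprop, Tprop = 50 ms)
Cycle time = Ttrans + RTT = 1 + 100 = 101 ms (first packet sent until its ACK returns)
W * Ttrans = 32 * 1 = 32 ms of sending per cycle
W * Ttrans / (Ttrans + RTT) = 32 / 101 = 0.316832
U = min(1, 0.316832) = 0.316832
U% = 31.68%

31.68


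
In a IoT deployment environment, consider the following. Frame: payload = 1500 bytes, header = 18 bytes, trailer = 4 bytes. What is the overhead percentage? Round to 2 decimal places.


Given: payload = 1500 B, header = 18 B, trailer = 4 B
Overhead bytes = header + trailer = 18 + 4 = 22
Total frame = payload + overhead = 1500 + 22 = 1522
Overhead % = 22 / 1522 * 100 = 1.4455% -> 1.45% (2 dp)

1.45


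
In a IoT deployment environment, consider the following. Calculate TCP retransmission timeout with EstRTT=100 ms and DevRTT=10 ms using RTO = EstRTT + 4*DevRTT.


Given: EstRTT = 100 ms, DevRTT = 10 ms
Timeout = EstRTT + 4 * DevRTT
4 * DevRTT = 4 * 10 = 40
Timeout = 100 + 40 = 140 ms

140


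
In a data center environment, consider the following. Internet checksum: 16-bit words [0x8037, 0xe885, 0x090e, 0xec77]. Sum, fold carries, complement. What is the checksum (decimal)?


Given words: [0x8037, 0xe885, 0x090e, 0xec77]
Step 1: Sum all words
Raw sum = 32823 + 59525 + 2318 + 60535 = 155201
Step 2: Fold carry: (24129 + 2) = 24131
One's complement = ~24131 & 0xFFFF = 41404

41404


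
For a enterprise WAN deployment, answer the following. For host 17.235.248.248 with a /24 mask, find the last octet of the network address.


Given: IP = 17.235.248.248, prefix = /24
Subnet mask = 255.255.255.0
Last octet of IP: 248
Last octet of mask: 0
Network last octet = 248 AND 0 = 0

0


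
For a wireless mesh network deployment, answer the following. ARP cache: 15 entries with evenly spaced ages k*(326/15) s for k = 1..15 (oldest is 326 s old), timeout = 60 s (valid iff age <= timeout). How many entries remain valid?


Ages are k * 326/15 s for k = 1..15 (spacing = 21.7333 s).
Entry k is valid iff k * 326/15 <= 60 iff k <= 15 * 60 / 326 = 2.7607
n_valid = floor(2.7607) = 2
(n_stale = 15 - 2 = 13)

2


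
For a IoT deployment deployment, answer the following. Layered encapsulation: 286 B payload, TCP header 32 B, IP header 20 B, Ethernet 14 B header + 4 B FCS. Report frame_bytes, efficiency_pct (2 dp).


TCP segment = 286 + 32 = 318 B
IP packet = 318 + 20 = 338 B
Ethernet frame = 338 + 14 + 4 = 356 B
Efficiency = app / frame = 286 / 356 = 0.803371 = 80.3371% -> 80.34% (2 dp)

356, 80.34


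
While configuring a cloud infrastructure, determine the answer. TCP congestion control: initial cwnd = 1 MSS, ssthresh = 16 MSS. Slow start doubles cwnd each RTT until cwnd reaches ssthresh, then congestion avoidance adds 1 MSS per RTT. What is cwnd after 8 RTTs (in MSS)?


RTT 0: cwnd = 1 MSS (initial)
RTT 1: cwnd = 2 MSS (slow start, doubled)
RTT 2: cwnd = 4 MSS (slow start, doubled)
RTT 3: cwnd = 8 MSS (slow start, doubled)
RTT 4: cwnd = 16 MSS (slow start, doubled)
RTT 5: cwnd = 17 MSS (congestion avoidance, +1)
RTT 6: cwnd = 18 MSS (congestion avoidance, +1)
RTT 7: cwnd = 19 MSS (congestion avoidance, +1)
RTT 8: cwnd = 20 MSS (congestion avoidance, +1)

20


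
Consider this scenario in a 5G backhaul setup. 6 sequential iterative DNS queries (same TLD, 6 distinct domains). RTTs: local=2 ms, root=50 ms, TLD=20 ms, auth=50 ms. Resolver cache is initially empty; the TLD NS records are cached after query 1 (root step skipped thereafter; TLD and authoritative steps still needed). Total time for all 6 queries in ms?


Lookup 1 (cold cache): local + root + TLD + auth = 2 + 50 + 20 + 50 = 122 ms
Lookups 2..6 (TLD NS cached -> skip root; new domain -> still ask TLD and auth): local + TLD + auth = 2 + 20 + 50 = 72 ms each
Remaining 5 lookups: 5 * 72 = 360 ms
Total = 122 + 360 = 482 ms

482


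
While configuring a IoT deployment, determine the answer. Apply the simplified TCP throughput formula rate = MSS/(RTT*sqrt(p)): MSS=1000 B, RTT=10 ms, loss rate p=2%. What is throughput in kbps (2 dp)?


Given: MSS = 1000 bytes, RTT = 10 ms, loss = 2%
RTT in seconds = 10 / 1000 = 0.01
Loss rate = 2% = 0.02
sqrt(loss) = sqrt(0.02) = 0.141421356237
Throughput (bytes/s) = 1000 / (0.01 * 0.141421356237) = 707106.7812
Throughput (kbps) = 707106.7812 * 8 / 1000 = 5656.854249 -> 5656.85 kbps (2 dp)

5656.85


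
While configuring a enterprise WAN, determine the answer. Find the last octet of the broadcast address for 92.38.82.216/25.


Given: IP = 92.38.82.216, prefix = /25
Host bits = 32 - 25 = 7
Network last octet = 216 AND mask = 128
Host part size = 2^7 - 1 = 127
Broadcast last octet = 128 OR 127 = 255

255


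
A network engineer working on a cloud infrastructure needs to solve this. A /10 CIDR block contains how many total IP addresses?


Given: CIDR prefix /10
Host bits = 32 - 10 = 22
Total addresses = 2^22 = 4194304

4194304


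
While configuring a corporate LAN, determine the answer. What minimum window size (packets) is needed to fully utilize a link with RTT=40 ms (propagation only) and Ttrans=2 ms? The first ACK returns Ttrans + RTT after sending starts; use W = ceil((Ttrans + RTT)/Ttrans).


Given: Ttrans = 2 ms, RTT = 40 ms (= 2 * Tprop, Tprop = 20 ms)
Time until first ACK returns = Ttrans + RTT = 2 + 40 = 42 ms
Need W * Ttrans >= Ttrans + RTT  ->  W >= (Ttrans + RTT) / Ttrans
(Ttrans + RTT) / Ttrans = 42 / 2 = 21
W_min = ceil(21) = 21

21


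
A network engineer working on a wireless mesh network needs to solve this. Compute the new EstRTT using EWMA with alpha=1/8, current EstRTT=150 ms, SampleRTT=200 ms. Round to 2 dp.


Given: EstRTT = 150 ms, SampleRTT = 200 ms, alpha = 1/8
New EstRTT = (1 - alpha) * EstRTT + alpha * SampleRTT
(7/8) * 150 = 131.25
(1/8) * 200 = 25
New EstRTT = 131.25 + 25 = 156.25 ms -> 156.25 ms (2 dp)

156.25


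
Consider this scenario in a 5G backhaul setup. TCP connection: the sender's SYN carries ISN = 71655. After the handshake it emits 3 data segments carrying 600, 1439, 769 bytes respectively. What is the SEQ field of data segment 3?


The SYN occupies sequence number ISN = 71655, so the first data byte is ISN + 1 = 71656.
SEQ of data segment i = (ISN + 1) + sum of payload sizes of segments 1..i-1.
Segment 1: SEQ = 71656, payload = 600 bytes
Segment 2: SEQ = 72256, payload = 1439 bytes
Segment 3: SEQ = 73695, payload = 769 bytes
SEQ of segment 3 = 71656 + 600 + 1439 = 73695

73695


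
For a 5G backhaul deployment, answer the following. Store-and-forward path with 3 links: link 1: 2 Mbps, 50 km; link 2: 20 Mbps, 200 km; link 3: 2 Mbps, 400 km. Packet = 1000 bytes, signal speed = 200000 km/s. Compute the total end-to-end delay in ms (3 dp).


Packet = 1000 bytes = 8000 bits. Store-and-forward: sum (t_trans + t_prop) per link.
Link 1: t_trans = 8000/(2*10^6) s = 4.0000 ms; t_prop = 50/200000 s = 0.2500 ms; subtotal = 4.2500 ms
Link 2: t_trans = 8000/(20*10^6) s = 0.4000 ms; t_prop = 200/200000 s = 1.0000 ms; subtotal = 1.4000 ms
Link 3: t_trans = 8000/(2*10^6) s = 4.0000 ms; t_prop = 400/200000 s = 2.0000 ms; subtotal = 6.0000 ms
End-to-end = 4.2500 + 1.4000 + 6.0000 = 11.6500 ms -> 11.650 ms (3 dp)

11.650


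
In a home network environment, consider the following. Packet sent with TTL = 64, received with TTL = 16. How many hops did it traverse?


Given: initial TTL = 64, received TTL = 16
Hops = initial TTL - received TTL
Hops = 64 - 16 = 48

48


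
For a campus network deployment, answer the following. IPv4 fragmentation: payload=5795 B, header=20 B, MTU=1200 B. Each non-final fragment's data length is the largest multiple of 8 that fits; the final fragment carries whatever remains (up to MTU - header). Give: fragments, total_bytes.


Max data per non-final fragment = floor((MTU - header)/8)*8 = floor((1200 - 20)/8)*8 = floor(1180/8)*8 = 1176 B
Final fragment needs no 8-byte alignment: it can carry up to MTU - header = 1180 B
Non-final fragments needed = ceil((payload - 1180) / 1176) = ceil(4615/1176) = ceil(3.9243) = 4
Number of fragments = 4 + 1 = 5
Fragment sizes (data): 4 * 1176 B + 1091 B (last, 1091 <= 1180 OK)
Total bytes sent = payload + n_frags * header = 5795 + 5*20 = 5795 + 100 = 5895 B

5, 5895


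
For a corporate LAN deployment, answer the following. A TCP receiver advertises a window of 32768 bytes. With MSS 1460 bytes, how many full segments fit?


Given: RWND = 32768 bytes, MSS = 1460 bytes
Full segments = floor(RWND / MSS)
Full segments = floor(32768 / 1460)
Full segments = floor(22.4438) = 22

22


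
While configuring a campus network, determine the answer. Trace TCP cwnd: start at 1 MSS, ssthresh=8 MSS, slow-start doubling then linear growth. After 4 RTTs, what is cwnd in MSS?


RTT 0: cwnd = 1 MSS (initial)
RTT 1: cwnd = 2 MSS (slow start, doubled)
RTT 2: cwnd = 4 MSS (slow start, doubled)
RTT 3: cwnd = 8 MSS (slow start, doubled)
RTT 4: cwnd = 9 MSS (congestion avoidance, +1)

9


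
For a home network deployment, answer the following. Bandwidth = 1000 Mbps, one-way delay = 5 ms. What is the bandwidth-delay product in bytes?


Given: bandwidth = 1000 Mbps, delay = 5 ms
BDP in bits = 1000 * 10^6 * 5 / 1000
BDP in bits = 5000000
BDP in bytes = 5000000 / 8 = 625000

625000


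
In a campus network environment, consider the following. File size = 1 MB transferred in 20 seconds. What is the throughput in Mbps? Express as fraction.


Given: file = 1 MB, time = 20 s
File in Mb = 1 * 8 = 8 Mb
Throughput = 8 / 20 Mbps
Throughput = 2/5 Mbps

2/5


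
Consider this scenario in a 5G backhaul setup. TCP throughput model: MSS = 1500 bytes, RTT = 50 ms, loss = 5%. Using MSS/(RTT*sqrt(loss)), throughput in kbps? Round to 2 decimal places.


Given: MSS = 1500 bytes, RTT = 50 ms, loss = 5%
RTT in seconds = 50 / 1000 = 0.05
Loss rate = 5% = 0.05
sqrt(loss) = sqrt(0.05) = 0.223606797750
Throughput (bytes/s) = 1500 / (0.05 * 0.223606797750) = 134164.0786
Throughput (kbps) = 134164.0786 * 8 / 1000 = 1073.312629 -> 1073.31 kbps (2 dp)

1073.31


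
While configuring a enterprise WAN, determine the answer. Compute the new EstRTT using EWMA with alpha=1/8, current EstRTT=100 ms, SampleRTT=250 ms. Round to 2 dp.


Given: EstRTT = 100 ms, SampleRTT = 250 ms, alpha = 1/8
New EstRTT = (1 - alpha) * EstRTT + alpha * SampleRTT
(7/8) * 100 = 87.5
(1/8) * 250 = 31.25
New EstRTT = 87.5 + 31.25 = 118.75 ms -> 118.75 ms (2 dp)

118.75


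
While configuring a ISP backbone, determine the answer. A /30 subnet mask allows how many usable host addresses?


Given: subnet mask /30
Host bits = 32 - 30 = 2
Total addresses = 2^2 = 4
Usable hosts = 4 - 2 (network + broadcast) = 2

2


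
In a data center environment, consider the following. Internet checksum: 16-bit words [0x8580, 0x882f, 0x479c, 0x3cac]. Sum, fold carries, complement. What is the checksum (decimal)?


Given words: [0x8580, 0x882f, 0x479c, 0x3cac]
Step 1: Sum all words
Raw sum = 34176 + 34863 + 18332 + 15532 = 102903
Step 2: Fold carry: (37367 + 1) = 37368
One's complement = ~37368 & 0xFFFF = 28167

28167


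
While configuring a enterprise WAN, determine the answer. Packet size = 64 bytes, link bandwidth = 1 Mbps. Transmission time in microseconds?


Given: packet = 64 bytes, bandwidth = 1 Mbps
Packet in bits = 64 * 8 = 512 bits
Bandwidth = 1 * 10^6 = 1000000 bps
Time = 512 / 1000000 seconds
Time in us = 512 * 10^6 / 1000000 = 512

512


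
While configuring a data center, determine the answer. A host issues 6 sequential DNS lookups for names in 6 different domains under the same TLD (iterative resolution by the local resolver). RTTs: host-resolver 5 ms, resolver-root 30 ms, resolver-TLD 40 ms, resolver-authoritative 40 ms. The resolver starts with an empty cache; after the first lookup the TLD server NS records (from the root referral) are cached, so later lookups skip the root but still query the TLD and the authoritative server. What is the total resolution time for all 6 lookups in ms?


Lookup 1 (cold cache): local + root + TLD + auth = 5 + 30 + 40 + 40 = 115 ms
Lookups 2..6 (TLD NS cached -> skip root; new domain -> still ask TLD and auth): local + TLD + auth = 5 + 40 + 40 = 85 ms each
Remaining 5 lookups: 5 * 85 = 425 ms
Total = 115 + 425 = 540 ms

540


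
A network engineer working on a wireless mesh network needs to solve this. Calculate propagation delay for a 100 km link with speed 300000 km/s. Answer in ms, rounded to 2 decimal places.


Given: distance = 100 km, speed = 300000 km/s
Delay = distance / speed = 100 / 300000 seconds
Delay in ms = 100 * 1000 / 300000
Delay = 0.3333 ms
Rounded to 2 dp = 0.33 ms

0.33


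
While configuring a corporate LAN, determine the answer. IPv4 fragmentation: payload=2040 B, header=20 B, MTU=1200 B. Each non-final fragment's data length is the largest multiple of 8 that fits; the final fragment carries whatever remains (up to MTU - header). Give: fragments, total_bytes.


Max data per non-final fragment = floor((MTU - header)/8)*8 = floor((1200 - 20)/8)*8 = floor(1180/8)*8 = 1176 B
Final fragment needs no 8-byte alignment: it can carry up to MTU - header = 1180 B
Non-final fragments needed = ceil((payload - 1180) / 1176) = ceil(860/1176) = ceil(0.7313) = 1
Number of fragments = 1 + 1 = 2
Fragment sizes (data): 1 * 1176 B + 864 B (last, 864 <= 1180 OK)
Total bytes sent = payload + n_frags * header = 2040 + 2*20 = 2040 + 40 = 2080 B

2, 2080


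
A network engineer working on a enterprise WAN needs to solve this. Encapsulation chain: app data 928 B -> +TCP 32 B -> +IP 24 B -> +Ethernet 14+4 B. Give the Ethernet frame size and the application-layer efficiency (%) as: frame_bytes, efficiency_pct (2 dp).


TCP segment = 928 + 32 = 960 B
IP packet = 960 + 24 = 984 B
Ethernet frame = 984 + 14 + 4 = 1002 B
Efficiency = app / frame = 928 / 1002 = 0.926148 = 92.6148% -> 92.61% (2 dp)

1002, 92.61


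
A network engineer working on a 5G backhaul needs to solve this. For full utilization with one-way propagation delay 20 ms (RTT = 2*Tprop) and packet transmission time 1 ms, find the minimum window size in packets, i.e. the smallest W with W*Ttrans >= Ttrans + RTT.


Given: Ttrans = 1 ms, RTT = 40 ms (= 2 * Tprop, Tprop = 20 ms)
Time until first ACK returns = Ttrans + RTT = 1 + 40 = 41 ms
Need W * Ttrans >= Ttrans + RTT  ->  W >= (Ttrans + RTT) / Ttrans
(Ttrans + RTT) / Ttrans = 41 / 1 = 41
W_min = ceil(41) = 41

41


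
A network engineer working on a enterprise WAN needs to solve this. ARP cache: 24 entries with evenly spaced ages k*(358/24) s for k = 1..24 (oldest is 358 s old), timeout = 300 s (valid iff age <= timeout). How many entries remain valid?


Ages are k * 358/24 s for k = 1..24 (spacing = 14.9167 s).
Entry k is valid iff k * 358/24 <= 300 iff k <= 24 * 300 / 358 = 20.1117
n_valid = floor(20.1117) = 20
(n_stale = 24 - 20 = 4)

20


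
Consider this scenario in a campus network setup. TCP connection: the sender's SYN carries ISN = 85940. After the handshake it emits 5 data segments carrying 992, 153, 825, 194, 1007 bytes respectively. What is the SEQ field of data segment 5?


The SYN occupies sequence number ISN = 85940, so the first data byte is ISN + 1 = 85941.
SEQ of data segment i = (ISN + 1) + sum of payload sizes of segments 1..i-1.
Segment 1: SEQ = 85941, payload = 992 bytes
Segment 2: SEQ = 86933, payload = 153 bytes
Segment 3: SEQ = 87086, payload = 825 bytes
Segment 4: SEQ = 87911, payload = 194 bytes
Segment 5: SEQ = 88105, payload = 1007 bytes
SEQ of segment 5 = 85941 + 992 + 153 + 825 + 194 = 88105

88105


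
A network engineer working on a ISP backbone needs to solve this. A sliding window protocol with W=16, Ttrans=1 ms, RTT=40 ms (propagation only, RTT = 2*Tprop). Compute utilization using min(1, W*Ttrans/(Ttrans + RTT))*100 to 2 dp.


Given: W = 16, Ttrans = 1 ms, RTT = 40 ms (= 2 * Tprop, Tprop = 20 ms)
Cycle time = Ttrans + RTT = 1 + 40 = 41 ms (first packet sent until its ACK returns)
W * Ttrans = 16 * 1 = 16 ms of sending per cycle
W * Ttrans / (Ttrans + RTT) = 16 / 41 = 0.390244
U = min(1, 0.390244) = 0.390244
U% = 39.02%

39.02


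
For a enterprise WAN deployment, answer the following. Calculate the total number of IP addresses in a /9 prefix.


Given: CIDR prefix /9
Host bits = 32 - 9 = 23
Total addresses = 2^23 = 8388608

8388608


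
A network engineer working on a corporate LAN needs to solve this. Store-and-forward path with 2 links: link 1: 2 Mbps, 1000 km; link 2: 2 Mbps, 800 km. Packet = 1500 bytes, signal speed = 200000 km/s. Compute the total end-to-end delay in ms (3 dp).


Packet = 1500 bytes = 12000 bits. Store-and-forward: sum (t_trans + t_prop) per link.
Link 1: t_trans = 12000/(2*10^6) s = 6.0000 ms; t_prop = 1000/200000 s = 5.0000 ms; subtotal = 11.0000 ms
Link 2: t_trans = 12000/(2*10^6) s = 6.0000 ms; t_prop = 800/200000 s = 4.0000 ms; subtotal = 10.0000 ms
End-to-end = 11.0000 + 10.0000 = 21.0000 ms -> 21.000 ms (3 dp)

21.000


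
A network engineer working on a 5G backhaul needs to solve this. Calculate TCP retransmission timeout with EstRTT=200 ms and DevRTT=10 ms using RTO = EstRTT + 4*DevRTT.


Given: EstRTT = 200 ms, DevRTT = 10 ms
Timeout = EstRTT + 4 * DevRTT
4 * DevRTT = 4 * 10 = 40
Timeout = 200 + 40 = 240 ms

240


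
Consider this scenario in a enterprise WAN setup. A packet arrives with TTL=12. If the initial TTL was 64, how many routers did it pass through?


Given: initial TTL = 64, received TTL = 12
Hops = initial TTL - received TTL
Hops = 64 - 12 = 52

52


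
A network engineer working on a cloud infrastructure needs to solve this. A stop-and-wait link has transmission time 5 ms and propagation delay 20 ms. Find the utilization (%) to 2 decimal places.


Given: Ttrans = 5 ms, Tprop = 20 ms
RTT = 2 * Tprop = 2 * 20 = 40 ms
U = Ttrans / (Ttrans + RTT)
U = 5 / (5 + 40)
U = 5 / 45 = 0.111111
U% = 11.11%

11.11


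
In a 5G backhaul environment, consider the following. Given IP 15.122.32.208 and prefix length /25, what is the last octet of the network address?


Given: IP = 15.122.32.208, prefix = /25
Subnet mask = 255.255.255.128
Last octet of IP: 208
Last octet of mask: 128
Network last octet = 208 AND 128 = 128

128


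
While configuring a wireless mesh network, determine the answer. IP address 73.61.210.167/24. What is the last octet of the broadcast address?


Given: IP = 73.61.210.167, prefix = /24
Host bits = 32 - 24 = 8
Network last octet = 167 AND mask = 0
Host part size = 2^8 - 1 = 255
Broadcast last octet = 0 OR 255 = 255

255


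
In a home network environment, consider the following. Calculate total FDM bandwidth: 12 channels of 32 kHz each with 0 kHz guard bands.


Given: 12 channels, 32 kHz each, guard = 0 kHz
Channel bandwidth = 12 * 32 = 384 kHz
Guard bands = 11 gaps * 0 kHz = 0 kHz
Total = 384 + 0 = 384 kHz

384


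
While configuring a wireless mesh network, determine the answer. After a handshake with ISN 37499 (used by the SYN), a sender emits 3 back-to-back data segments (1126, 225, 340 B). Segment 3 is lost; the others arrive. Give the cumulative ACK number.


SYN uses sequence number 37499; first data byte = ISN + 1 = 37500.
Segment 1: SEQ = 37500, len = 1126 B, covers [37500, 38625]
Segment 2: SEQ = 38626, len = 225 B, covers [38626, 38850]
Segment 3: SEQ = 38851, len = 340 B, covers [38851, 39190] [LOST]
In-order data received: bytes [37500, 38850] (segments 1..2).
Segment 3 missing -> gap begins at byte 38851.
Cumulative ACK = next expected in-order byte = 37500 + 1126 + 225 = 38851

38851


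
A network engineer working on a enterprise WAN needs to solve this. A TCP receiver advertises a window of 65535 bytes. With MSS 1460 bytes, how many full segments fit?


Given: RWND = 65535 bytes, MSS = 1460 bytes
Full segments = floor(RWND / MSS)
Full segments = floor(65535 / 1460)
Full segments = floor(44.887) = 44

44


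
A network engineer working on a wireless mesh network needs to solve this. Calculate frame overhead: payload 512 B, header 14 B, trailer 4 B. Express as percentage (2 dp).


Given: payload = 512 B, header = 14 B, trailer = 4 B
Overhead bytes = header + trailer = 14 + 4 = 18
Total frame = payload + overhead = 512 + 18 = 530
Overhead % = 18 / 530 * 100 = 3.3962% -> 3.40% (2 dp)

3.40


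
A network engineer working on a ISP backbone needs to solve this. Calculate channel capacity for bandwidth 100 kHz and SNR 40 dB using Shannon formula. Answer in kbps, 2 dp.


Given: B = 100 kHz, SNR = 40 dB
SNR linear = 10^(40/10) = 10000
1 + SNR = 10001
log2(10001) = 13.2878566418
C = 100 * 1000 * 13.2878566418 = 1328785.6642 bps
C = 1328.785664 kbps -> 1328.79 kbps (2 dp)

1328.79


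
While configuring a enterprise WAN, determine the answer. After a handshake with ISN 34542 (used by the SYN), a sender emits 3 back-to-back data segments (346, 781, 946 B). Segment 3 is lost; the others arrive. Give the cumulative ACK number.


SYN uses sequence number 34542; first data byte = ISN + 1 = 34543.
Segment 1: SEQ = 34543, len = 346 B, covers [34543, 34888]
Segment 2: SEQ = 34889, len = 781 B, covers [34889, 35669]
Segment 3: SEQ = 35670, len = 946 B, covers [35670, 36615] [LOST]
In-order data received: bytes [34543, 35669] (segments 1..2).
Segment 3 missing -> gap begins at byte 35670.
Cumulative ACK = next expected in-order byte = 34543 + 346 + 781 = 35670

35670


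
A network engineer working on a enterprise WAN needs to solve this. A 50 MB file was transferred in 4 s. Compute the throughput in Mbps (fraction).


Given: file = 50 MB, time = 4 s
File in Mb = 50 * 8 = 400 Mb
Throughput = 400 / 4 Mbps
Throughput = 100 Mbps

100


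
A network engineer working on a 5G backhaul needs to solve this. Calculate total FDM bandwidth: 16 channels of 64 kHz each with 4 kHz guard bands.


Given: 16 channels, 64 kHz each, guard = 4 kHz
Channel bandwidth = 16 * 64 = 1024 kHz
Guard bands = 15 gaps * 4 kHz = 60 kHz
Total = 1024 + 60 = 1084 kHz

1084


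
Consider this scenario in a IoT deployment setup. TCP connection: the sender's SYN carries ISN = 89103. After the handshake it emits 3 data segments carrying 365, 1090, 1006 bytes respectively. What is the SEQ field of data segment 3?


The SYN occupies sequence number ISN = 89103, so the first data byte is ISN + 1 = 89104.
SEQ of data segment i = (ISN + 1) + sum of payload sizes of segments 1..i-1.
Segment 1: SEQ = 89104, payload = 365 bytes
Segment 2: SEQ = 89469, payload = 1090 bytes
Segment 3: SEQ = 90559, payload = 1006 bytes
SEQ of segment 3 = 89104 + 365 + 1090 = 90559

90559


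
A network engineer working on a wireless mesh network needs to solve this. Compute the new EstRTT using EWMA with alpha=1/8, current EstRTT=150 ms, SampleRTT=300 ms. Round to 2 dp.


Given: EstRTT = 150 ms, SampleRTT = 300 ms, alpha = 1/8
New EstRTT = (1 - alpha) * EstRTT + alpha * SampleRTT
(7/8) * 150 = 131.25
(1/8) * 300 = 37.5
New EstRTT = 131.25 + 37.5 = 168.75 ms -> 168.75 ms (2 dp)

168.75


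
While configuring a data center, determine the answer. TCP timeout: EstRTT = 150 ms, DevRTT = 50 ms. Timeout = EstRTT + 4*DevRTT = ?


Given: EstRTT = 150 ms, DevRTT = 50 ms
Timeout = EstRTT + 4 * DevRTT
4 * DevRTT = 4 * 50 = 200
Timeout = 150 + 200 = 350 ms

350


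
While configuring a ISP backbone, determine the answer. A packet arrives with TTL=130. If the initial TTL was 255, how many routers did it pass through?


Given: initial TTL = 255, received TTL = 130
Hops = initial TTL - received TTL
Hops = 255 - 130 = 125

125


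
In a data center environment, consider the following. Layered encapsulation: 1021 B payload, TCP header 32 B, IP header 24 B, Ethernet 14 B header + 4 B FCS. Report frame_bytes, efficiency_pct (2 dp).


TCP segment = 1021 + 32 = 1053 B
IP packet = 1053 + 24 = 1077 B
Ethernet frame = 1077 + 14 + 4 = 1095 B
Efficiency = app / frame = 1021 / 1095 = 0.932420 = 93.2420% -> 93.24% (2 dp)

1095, 93.24


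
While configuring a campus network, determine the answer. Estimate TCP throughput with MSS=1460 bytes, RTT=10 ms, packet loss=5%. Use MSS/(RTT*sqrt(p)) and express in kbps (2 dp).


Given: MSS = 1460 bytes, RTT = 10 ms, loss = 5%
RTT in seconds = 10 / 1000 = 0.01
Loss rate = 5% = 0.05
sqrt(loss) = sqrt(0.05) = 0.223606797750
Throughput (bytes/s) = 1460 / (0.01 * 0.223606797750) = 652931.8494
Throughput (kbps) = 652931.8494 * 8 / 1000 = 5223.454795 -> 5223.45 kbps (2 dp)

5223.45


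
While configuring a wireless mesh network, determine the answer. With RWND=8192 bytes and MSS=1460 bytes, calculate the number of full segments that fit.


Given: RWND = 8192 bytes, MSS = 1460 bytes
Full segments = floor(RWND / MSS)
Full segments = floor(8192 / 1460)
Full segments = floor(5.611) = 5

5


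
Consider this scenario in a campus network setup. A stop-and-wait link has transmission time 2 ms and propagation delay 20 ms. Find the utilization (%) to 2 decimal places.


Given: Ttrans = 2 ms, Tprop = 20 ms
RTT = 2 * Tprop = 2 * 20 = 40 ms
U = Ttrans / (Ttrans + RTT)
U = 2 / (2 + 40)
U = 2 / 42 = 0.047619
U% = 4.76%

4.76


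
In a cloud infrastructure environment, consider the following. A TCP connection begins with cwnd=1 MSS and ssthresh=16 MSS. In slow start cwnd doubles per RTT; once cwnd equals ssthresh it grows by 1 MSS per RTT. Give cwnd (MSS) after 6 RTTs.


RTT 0: cwnd = 1 MSS (initial)
RTT 1: cwnd = 2 MSS (slow start, doubled)
RTT 2: cwnd = 4 MSS (slow start, doubled)
RTT 3: cwnd = 8 MSS (slow start, doubled)
RTT 4: cwnd = 16 MSS (slow start, doubled)
RTT 5: cwnd = 17 MSS (congestion avoidance, +1)
RTT 6: cwnd = 18 MSS (congestion avoidance, +1)

18


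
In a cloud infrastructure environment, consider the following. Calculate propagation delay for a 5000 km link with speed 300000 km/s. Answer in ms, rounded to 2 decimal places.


Given: distance = 5000 km, speed = 300000 km/s
Delay = distance / speed = 5000 / 300000 seconds
Delay in ms = 5000 * 1000 / 300000
Delay = 16.6667 ms
Rounded to 2 dp = 16.67 ms

16.67


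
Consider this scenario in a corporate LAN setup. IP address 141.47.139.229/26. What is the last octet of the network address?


Given: IP = 141.47.139.229, prefix = /26
Subnet mask = 255.255.255.192
Last octet of IP: 229
Last octet of mask: 192
Network last octet = 229 AND 192 = 192

192


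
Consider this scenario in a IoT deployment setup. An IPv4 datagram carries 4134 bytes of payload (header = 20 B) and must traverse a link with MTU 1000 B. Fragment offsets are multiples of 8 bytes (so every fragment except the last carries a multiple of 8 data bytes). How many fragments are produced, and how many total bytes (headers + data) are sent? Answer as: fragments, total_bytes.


Max data per non-final fragment = floor((MTU - header)/8)*8 = floor((1000 - 20)/8)*8 = floor(980/8)*8 = 976 B
Final fragment needs no 8-byte alignment: it can carry up to MTU - header = 980 B
Non-final fragments needed = ceil((payload - 980) / 976) = ceil(3154/976) = ceil(3.2316) = 4
Number of fragments = 4 + 1 = 5
Fragment sizes (data): 4 * 976 B + 230 B (last, 230 <= 980 OK)
Total bytes sent = payload + n_frags * header = 4134 + 5*20 = 4134 + 100 = 4234 B

5, 4234


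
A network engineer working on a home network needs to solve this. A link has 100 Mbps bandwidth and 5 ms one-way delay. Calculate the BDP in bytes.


Given: bandwidth = 100 Mbps, delay = 5 ms
BDP in bits = 100 * 10^6 * 5 / 1000
BDP in bits = 500000
BDP in bytes = 500000 / 8 = 62500

62500


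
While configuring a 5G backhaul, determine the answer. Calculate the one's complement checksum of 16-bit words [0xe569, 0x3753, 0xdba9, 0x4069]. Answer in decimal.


Given words: [0xe569, 0x3753, 0xdba9, 0x4069]
Step 1: Sum all words
Raw sum = 58729 + 14163 + 56233 + 16489 = 145614
Step 2: Fold carry: (14542 + 2) = 14544
One's complement = ~14544 & 0xFFFF = 50991

50991


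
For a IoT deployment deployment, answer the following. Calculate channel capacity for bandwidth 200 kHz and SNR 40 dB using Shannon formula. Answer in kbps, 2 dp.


Given: B = 200 kHz, SNR = 40 dB
SNR linear = 10^(40/10) = 10000
1 + SNR = 10001
log2(10001) = 13.2878566418
C = 200 * 1000 * 13.2878566418 = 2657571.3284 bps
C = 2657.571328 kbps -> 2657.57 kbps (2 dp)

2657.57


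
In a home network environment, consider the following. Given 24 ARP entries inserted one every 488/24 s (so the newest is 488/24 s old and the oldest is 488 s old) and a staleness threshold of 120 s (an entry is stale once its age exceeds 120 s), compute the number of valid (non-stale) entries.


Ages are k * 488/24 s for k = 1..24 (spacing = 20.3333 s).
Entry k is valid iff k * 488/24 <= 120 iff k <= 24 * 120 / 488 = 5.9016
n_valid = floor(5.9016) = 5
(n_stale = 24 - 5 = 19)

5


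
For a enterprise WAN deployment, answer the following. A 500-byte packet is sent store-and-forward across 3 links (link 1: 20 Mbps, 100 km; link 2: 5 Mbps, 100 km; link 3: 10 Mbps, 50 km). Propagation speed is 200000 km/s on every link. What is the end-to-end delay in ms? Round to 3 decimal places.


Packet = 500 bytes = 4000 bits. Store-and-forward: sum (t_trans + t_prop) per link.
Link 1: t_trans = 4000/(20*10^6) s = 0.2000 ms; t_prop = 100/200000 s = 0.5000 ms; subtotal = 0.7000 ms
Link 2: t_trans = 4000/(5*10^6) s = 0.8000 ms; t_prop = 100/200000 s = 0.5000 ms; subtotal = 1.3000 ms
Link 3: t_trans = 4000/(10*10^6) s = 0.4000 ms; t_prop = 50/200000 s = 0.2500 ms; subtotal = 0.6500 ms
End-to-end = 0.7000 + 1.3000 + 0.6500 = 2.6500 ms -> 2.650 ms (3 dp)

2.650


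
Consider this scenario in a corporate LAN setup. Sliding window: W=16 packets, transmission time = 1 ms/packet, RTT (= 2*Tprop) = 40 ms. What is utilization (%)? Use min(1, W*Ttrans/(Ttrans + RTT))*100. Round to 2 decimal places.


Given: W = 16, Ttrans = 1 ms, RTT = 40 ms (= 2 * Tprop, Tprop = 20 ms)
Cycle time = Ttrans + RTT = 1 + 40 = 41 ms (first packet sent until its ACK returns)
W * Ttrans = 16 * 1 = 16 ms of sending per cycle
W * Ttrans / (Ttrans + RTT) = 16 / 41 = 0.390244
U = min(1, 0.390244) = 0.390244
U% = 39.02%

39.02


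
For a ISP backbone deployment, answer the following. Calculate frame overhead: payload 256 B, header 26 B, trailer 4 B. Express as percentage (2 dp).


Given: payload = 256 B, header = 26 B, trailer = 4 B
Overhead bytes = header + trailer = 26 + 4 = 30
Total frame = payload + overhead = 256 + 30 = 286
Overhead % = 30 / 286 * 100 = 10.4895% -> 10.49% (2 dp)

10.49


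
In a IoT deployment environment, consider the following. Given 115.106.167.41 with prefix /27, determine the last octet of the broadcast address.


Given: IP = 115.106.167.41, prefix = /27
Host bits = 32 - 27 = 5
Network last octet = 41 AND mask = 32
Host part size = 2^5 - 1 = 31
Broadcast last octet = 32 OR 31 = 63

63


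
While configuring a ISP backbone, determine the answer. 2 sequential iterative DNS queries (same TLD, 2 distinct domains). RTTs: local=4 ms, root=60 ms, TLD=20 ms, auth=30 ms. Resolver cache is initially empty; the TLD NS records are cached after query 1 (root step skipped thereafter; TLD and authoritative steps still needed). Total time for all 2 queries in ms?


Lookup 1 (cold cache): local + root + TLD + auth = 4 + 60 + 20 + 30 = 114 ms
Lookups 2..2 (TLD NS cached -> skip root; new domain -> still ask TLD and auth): local + TLD + auth = 4 + 20 + 30 = 54 ms each
Remaining 1 lookups: 1 * 54 = 54 ms
Total = 114 + 54 = 168 ms

168


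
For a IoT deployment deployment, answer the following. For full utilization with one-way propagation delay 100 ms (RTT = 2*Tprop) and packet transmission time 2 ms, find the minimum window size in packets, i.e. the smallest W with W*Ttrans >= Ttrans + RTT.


Given: Ttrans = 2 ms, RTT = 200 ms (= 2 * Tprop, Tprop = 100 ms)
Time until first ACK returns = Ttrans + RTT = 2 + 200 = 202 ms
Need W * Ttrans >= Ttrans + RTT  ->  W >= (Ttrans + RTT) / Ttrans
(Ttrans + RTT) / Ttrans = 202 / 2 = 101
W_min = ceil(101) = 101

101


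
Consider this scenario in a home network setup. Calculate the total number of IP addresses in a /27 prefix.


Given: CIDR prefix /27
Host bits = 32 - 27 = 5
Total addresses = 2^5 = 32

32


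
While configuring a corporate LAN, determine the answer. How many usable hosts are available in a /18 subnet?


Given: subnet mask /18
Host bits = 32 - 18 = 14
Total addresses = 2^14 = 16384
Usable hosts = 16384 - 2 (network + broadcast) = 16382

16382


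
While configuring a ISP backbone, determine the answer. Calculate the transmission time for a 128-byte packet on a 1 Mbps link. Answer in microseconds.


Given: packet = 128 bytes, bandwidth = 1 Mbps
Packet in bits = 128 * 8 = 1024 bits
Bandwidth = 1 * 10^6 = 1000000 bps
Time = 1024 / 1000000 seconds
Time in us = 1024 * 10^6 / 1000000 = 1024

1024


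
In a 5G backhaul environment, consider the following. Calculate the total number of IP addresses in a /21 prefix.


Given: CIDR prefix /21
Host bits = 32 - 21 = 11
Total addresses = 2^11 = 2048

2048


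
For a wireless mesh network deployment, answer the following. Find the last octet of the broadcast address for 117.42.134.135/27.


Given: IP = 117.42.134.135, prefix = /27
Host bits = 32 - 27 = 5
Network last octet = 135 AND mask = 128
Host part size = 2^5 - 1 = 31
Broadcast last octet = 128 OR 31 = 159

159


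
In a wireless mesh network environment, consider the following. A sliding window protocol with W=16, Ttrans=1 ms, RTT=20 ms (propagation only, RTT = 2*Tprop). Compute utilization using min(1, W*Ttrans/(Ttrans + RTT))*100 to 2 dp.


Given: W = 16, Ttrans = 1 ms, RTT = 20 ms (= 2 * Tprop, Tprop = 10 ms)
Cycle time = Ttrans + RTT = 1 + 20 = 21 ms (first packet sent until its ACK returns)
W * Ttrans = 16 * 1 = 16 ms of sending per cycle
W * Ttrans / (Ttrans + RTT) = 16 / 21 = 0.761905
U = min(1, 0.761905) = 0.761905
U% = 76.19%

76.19


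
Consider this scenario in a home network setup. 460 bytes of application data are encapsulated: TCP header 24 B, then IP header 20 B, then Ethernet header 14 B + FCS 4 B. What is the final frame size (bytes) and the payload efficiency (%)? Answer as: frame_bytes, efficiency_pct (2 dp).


TCP segment = 460 + 24 = 484 B
IP packet = 484 + 20 = 504 B
Ethernet frame = 504 + 14 + 4 = 522 B
Efficiency = app / frame = 460 / 522 = 0.881226 = 88.1226% -> 88.12% (2 dp)

522, 88.12


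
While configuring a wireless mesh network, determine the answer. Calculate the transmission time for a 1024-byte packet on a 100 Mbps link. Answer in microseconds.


Given: packet = 1024 bytes, bandwidth = 100 Mbps
Packet in bits = 1024 * 8 = 8192 bits
Bandwidth = 100 * 10^6 = 100000000 bps
Time = 8192 / 100000000 seconds
Time in us = 8192 * 10^6 / 100000000 = 81.92

81.92


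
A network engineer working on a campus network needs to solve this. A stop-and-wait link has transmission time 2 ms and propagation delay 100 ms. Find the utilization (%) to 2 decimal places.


Given: Ttrans = 2 ms, Tprop = 100 ms
RTT = 2 * Tprop = 2 * 100 = 200 ms
U = Ttrans / (Ttrans + RTT)
U = 2 / (2 + 200)
U = 2 / 202 = 0.009901
U% = 0.99%

0.99


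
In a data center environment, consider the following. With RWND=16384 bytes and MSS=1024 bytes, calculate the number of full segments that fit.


Given: RWND = 16384 bytes, MSS = 1024 bytes
Full segments = floor(RWND / MSS)
Full segments = floor(16384 / 1024)
Full segments = floor(16.0) = 16

16


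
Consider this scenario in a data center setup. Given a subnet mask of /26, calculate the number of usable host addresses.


Given: subnet mask /26
Host bits = 32 - 26 = 6
Total addresses = 2^6 = 64
Usable hosts = 64 - 2 (network + broadcast) = 62

62


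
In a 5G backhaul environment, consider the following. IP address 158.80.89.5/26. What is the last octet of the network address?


Given: IP = 158.80.89.5, prefix = /26
Subnet mask = 255.255.255.192
Last octet of IP: 5
Last octet of mask: 192
Network last octet = 5 AND 192 = 0

0


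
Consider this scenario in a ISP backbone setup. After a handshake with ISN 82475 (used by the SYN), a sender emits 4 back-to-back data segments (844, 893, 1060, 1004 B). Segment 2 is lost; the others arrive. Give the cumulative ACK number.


SYN uses sequence number 82475; first data byte = ISN + 1 = 82476.
Segment 1: SEQ = 82476, len = 844 B, covers [82476, 83319]
Segment 2: SEQ = 83320, len = 893 B, covers [83320, 84212] [LOST]
Segment 3: SEQ = 84213, len = 1060 B, covers [84213, 85272]
Segment 4: SEQ = 85273, len = 1004 B, covers [85273, 86276]
In-order data received: bytes [82476, 83319] (segments 1..1).
Segment 2 missing -> gap begins at byte 83320; later segments buffered out of order.
Cumulative ACK = next expected in-order byte = 82476 + 844 = 83320

83320
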